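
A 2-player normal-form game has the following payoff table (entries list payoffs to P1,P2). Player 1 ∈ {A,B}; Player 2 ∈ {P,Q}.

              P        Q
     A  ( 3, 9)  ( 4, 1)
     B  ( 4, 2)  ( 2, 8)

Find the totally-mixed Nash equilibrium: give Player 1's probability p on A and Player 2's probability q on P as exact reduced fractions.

p=3/7, q=2/3

P1 indiff ⇒ q·3+(1-q)·4 = q·4+(1-q)·2 ⇒ q(-1) = (1-q)(-2) ⇒ q = 2/3
P2 indiff ⇒ p·9+(1-p)·2 = p·1+(1-p)·8 ⇒ p(8) = (1-p)(6) ⇒ p = 3/7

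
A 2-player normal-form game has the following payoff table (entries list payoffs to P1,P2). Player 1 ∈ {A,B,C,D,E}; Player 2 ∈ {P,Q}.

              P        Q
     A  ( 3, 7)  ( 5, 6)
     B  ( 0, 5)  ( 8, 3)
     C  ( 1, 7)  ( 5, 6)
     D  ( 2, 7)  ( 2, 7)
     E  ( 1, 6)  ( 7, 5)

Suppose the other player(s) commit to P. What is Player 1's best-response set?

argmax u_1 = {A}

u_1(A vs P) = 3
u_1(B vs P) = 0
u_1(C vs P) = 1
u_1(D vs P) = 2
u_1(E vs P) = 1
max payoff 3 at {A}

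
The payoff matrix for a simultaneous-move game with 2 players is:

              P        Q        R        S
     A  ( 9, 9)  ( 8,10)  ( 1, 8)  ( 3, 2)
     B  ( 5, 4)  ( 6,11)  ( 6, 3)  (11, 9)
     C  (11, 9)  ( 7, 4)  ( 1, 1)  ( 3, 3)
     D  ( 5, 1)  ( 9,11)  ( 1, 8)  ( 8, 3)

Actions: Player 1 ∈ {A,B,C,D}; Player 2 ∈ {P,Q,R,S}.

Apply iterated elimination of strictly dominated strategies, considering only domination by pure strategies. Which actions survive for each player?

P2 drop R (Q beats it: A:10>8 B:11>3 C:4>1 D:11>8)
P2 drop S (Q beats it: A:10>2 B:11>9 C:4>3 D:11>3)
P1 drop B (A beats it: P:9>5 Q:8>6)
P1→{A,C,D} P2→{P,Q}

Survivors P1:{A,C,D} P2:{P,Q}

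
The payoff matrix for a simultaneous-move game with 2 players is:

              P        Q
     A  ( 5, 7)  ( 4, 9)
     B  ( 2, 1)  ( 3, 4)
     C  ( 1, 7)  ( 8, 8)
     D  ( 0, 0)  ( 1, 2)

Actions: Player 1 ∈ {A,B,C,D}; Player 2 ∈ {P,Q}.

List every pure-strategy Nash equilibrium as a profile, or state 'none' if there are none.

Nash profiles: (C,Q)

(A,P): not NE [P2→Q gives 9>7]
(A,Q): not NE [P1→C gives 8>4]
(B,P): not NE [P1→A gives 5>2; P2→Q gives 4>1]
(B,Q): not NE [P1→C gives 8>3]
(C,P): not NE [P1→A gives 5>1; P2→Q gives 8>7]
(C,Q): NE
(D,P): not NE [P1→A gives 5>0; P2→Q gives 2>0]
(D,Q): not NE [P1→C gives 8>1]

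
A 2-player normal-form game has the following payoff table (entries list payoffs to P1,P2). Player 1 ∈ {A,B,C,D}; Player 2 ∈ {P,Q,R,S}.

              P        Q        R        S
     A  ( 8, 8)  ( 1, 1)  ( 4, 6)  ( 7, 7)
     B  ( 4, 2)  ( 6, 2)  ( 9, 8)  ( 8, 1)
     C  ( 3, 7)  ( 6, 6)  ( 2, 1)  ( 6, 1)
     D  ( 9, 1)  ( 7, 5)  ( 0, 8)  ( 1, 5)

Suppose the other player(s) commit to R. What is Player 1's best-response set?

argmax u_1 = {B}

u_1(A vs R) = 4
u_1(B vs R) = 9
u_1(C vs R) = 2
u_1(D vs R) = 0
max payoff 9 at {B}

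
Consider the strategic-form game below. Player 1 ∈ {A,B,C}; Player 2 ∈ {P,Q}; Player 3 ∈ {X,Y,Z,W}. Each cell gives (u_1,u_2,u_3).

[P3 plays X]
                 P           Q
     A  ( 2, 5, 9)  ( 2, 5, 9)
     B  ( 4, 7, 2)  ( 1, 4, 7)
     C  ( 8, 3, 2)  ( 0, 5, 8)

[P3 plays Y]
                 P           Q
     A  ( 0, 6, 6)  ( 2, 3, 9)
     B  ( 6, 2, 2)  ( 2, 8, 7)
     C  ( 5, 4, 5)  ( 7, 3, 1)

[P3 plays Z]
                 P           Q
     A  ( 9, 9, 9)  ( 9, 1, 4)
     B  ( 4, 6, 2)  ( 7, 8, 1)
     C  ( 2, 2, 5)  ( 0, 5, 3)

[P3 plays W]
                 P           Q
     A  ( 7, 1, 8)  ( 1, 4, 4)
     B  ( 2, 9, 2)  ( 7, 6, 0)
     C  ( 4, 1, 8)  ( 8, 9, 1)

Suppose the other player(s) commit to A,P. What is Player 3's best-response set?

u_3(X vs A,P) = 9
u_3(Y vs A,P) = 6
u_3(Z vs A,P) = 9
u_3(W vs A,P) = 8
max payoff 9 at {X,Z}

BR_3 = {X,Z}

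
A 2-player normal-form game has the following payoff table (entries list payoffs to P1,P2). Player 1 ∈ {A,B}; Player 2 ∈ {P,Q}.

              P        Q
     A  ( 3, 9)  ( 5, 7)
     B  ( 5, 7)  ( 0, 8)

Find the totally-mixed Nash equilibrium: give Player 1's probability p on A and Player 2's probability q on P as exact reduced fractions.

P1 mixes 1/3 on A; P2 mixes 5/7 on P

P1 indiff ⇒ q·3+(1-q)·5 = q·5+(1-q)·0 ⇒ q(-2) = (1-q)(-5) ⇒ q = 5/7
P2 indiff ⇒ p·9+(1-p)·7 = p·7+(1-p)·8 ⇒ p(2) = (1-p)(1) ⇒ p = 1/3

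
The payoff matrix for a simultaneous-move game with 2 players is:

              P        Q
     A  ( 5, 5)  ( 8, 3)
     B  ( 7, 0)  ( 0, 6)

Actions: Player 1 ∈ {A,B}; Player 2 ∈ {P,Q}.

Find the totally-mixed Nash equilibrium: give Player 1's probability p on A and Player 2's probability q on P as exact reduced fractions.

p=3/4, q=4/5

P1 indiff ⇒ q·5+(1-q)·8 = q·7+(1-q)·0 ⇒ q(-2) = (1-q)(-8) ⇒ q = 4/5
P2 indiff ⇒ p·5+(1-p)·0 = p·3+(1-p)·6 ⇒ p(2) = (1-p)(6) ⇒ p = 3/4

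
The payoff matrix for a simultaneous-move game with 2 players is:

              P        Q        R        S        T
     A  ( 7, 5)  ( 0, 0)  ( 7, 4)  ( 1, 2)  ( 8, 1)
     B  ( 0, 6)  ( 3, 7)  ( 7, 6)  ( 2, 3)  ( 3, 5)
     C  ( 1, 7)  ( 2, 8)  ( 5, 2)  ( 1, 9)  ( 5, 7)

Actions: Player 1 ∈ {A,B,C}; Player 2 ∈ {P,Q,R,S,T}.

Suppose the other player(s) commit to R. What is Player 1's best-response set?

argmax u_1 = {A,B}

u_1(A vs R) = 7
u_1(B vs R) = 7
u_1(C vs R) = 5
max payoff 7 at {A,B}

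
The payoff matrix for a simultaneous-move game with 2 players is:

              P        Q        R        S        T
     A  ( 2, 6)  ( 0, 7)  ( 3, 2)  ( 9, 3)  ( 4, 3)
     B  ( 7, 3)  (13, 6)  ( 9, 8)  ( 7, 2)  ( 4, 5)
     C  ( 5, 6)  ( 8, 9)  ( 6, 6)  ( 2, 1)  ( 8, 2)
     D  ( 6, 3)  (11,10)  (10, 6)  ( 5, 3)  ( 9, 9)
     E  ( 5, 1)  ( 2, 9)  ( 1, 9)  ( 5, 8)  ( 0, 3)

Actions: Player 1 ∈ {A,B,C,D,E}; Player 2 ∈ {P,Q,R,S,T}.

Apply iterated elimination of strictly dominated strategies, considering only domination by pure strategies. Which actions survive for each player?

P1 drop C (D beats it: P:6>5 Q:11>8 R:10>6 S:5>2 T:9>8)
P1 drop E (B beats it: P:7>5 Q:13>2 R:9>1 S:7>5 T:4>0)
P2 drop P (Q beats it: A:7>6 B:6>3 D:10>3)
P2 drop S (Q beats it: A:7>3 B:6>2 D:10>3)
P1 drop A (D beats it: Q:11>0 R:10>3 T:9>4)
P2 drop T (Q beats it: B:6>5 D:10>9)
P1→{B,D} P2→{Q,R}

Survivors P1:{B,D} P2:{Q,R}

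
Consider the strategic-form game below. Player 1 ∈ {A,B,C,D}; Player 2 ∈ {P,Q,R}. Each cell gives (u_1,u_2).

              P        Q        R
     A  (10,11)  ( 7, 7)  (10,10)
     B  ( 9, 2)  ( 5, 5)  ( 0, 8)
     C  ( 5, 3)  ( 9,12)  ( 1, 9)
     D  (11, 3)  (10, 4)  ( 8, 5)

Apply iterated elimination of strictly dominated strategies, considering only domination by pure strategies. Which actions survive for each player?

P1 drop B (A beats it: P:10>9 Q:7>5 R:10>0)
P1 drop C (D beats it: P:11>5 Q:10>9 R:8>1)
P2 drop Q (R beats it: A:10>7 D:5>4)
P1→{A,D} P2→{P,R}

Survivors P1:{A,D} P2:{P,R}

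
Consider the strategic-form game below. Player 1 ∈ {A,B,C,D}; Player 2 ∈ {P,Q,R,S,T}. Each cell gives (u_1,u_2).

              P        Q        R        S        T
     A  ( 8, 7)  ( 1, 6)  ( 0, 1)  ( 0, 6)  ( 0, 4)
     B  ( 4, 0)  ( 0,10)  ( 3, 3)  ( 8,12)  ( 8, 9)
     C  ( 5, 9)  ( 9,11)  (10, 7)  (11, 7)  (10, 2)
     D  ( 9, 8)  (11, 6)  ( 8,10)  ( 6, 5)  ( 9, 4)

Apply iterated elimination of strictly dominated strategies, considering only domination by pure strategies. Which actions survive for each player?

IESDS → P1:{C,D} P2:{P,Q,R}

P1 drop A (D beats it: P:9>8 Q:11>1 R:8>0 S:6>0 T:9>0)
P1 drop B (C beats it: P:5>4 Q:9>0 R:10>3 S:11>8 T:10>8)
P2 drop S (P beats it: C:9>7 D:8>5)
P2 drop T (P beats it: C:9>2 D:8>4)
P1→{C,D} P2→{P,Q,R}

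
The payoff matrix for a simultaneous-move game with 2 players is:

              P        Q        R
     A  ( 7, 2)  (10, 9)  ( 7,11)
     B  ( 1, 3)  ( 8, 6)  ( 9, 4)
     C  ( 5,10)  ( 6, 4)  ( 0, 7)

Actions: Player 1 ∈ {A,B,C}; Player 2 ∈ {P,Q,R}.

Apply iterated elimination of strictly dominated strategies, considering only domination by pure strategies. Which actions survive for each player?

P1 drop C (A beats it: P:7>5 Q:10>6 R:7>0)
P2 drop P (Q beats it: A:9>2 B:6>3)
P1→{A,B} P2→{Q,R}

Remaining: P1:{A,B} P2:{Q,R}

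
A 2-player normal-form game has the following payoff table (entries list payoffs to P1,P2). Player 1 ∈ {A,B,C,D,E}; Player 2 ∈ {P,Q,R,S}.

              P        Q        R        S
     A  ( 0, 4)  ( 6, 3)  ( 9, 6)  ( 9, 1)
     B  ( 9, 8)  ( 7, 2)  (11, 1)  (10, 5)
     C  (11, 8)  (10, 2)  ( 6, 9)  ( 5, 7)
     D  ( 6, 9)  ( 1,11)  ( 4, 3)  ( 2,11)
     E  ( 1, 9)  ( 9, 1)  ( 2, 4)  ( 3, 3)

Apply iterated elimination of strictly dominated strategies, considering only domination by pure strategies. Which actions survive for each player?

Survivors P1:{B,C} P2:{P,R}

P1 drop A (B beats it: P:9>0 Q:7>6 R:11>9 S:10>9)
P1 drop D (B beats it: P:9>6 Q:7>1 R:11>4 S:10>2)
P1 drop E (C beats it: P:11>1 Q:10>9 R:6>2 S:5>3)
P2 drop Q (P beats it: B:8>2 C:8>2)
P2 drop S (P beats it: B:8>5 C:8>7)
P1→{B,C} P2→{P,R}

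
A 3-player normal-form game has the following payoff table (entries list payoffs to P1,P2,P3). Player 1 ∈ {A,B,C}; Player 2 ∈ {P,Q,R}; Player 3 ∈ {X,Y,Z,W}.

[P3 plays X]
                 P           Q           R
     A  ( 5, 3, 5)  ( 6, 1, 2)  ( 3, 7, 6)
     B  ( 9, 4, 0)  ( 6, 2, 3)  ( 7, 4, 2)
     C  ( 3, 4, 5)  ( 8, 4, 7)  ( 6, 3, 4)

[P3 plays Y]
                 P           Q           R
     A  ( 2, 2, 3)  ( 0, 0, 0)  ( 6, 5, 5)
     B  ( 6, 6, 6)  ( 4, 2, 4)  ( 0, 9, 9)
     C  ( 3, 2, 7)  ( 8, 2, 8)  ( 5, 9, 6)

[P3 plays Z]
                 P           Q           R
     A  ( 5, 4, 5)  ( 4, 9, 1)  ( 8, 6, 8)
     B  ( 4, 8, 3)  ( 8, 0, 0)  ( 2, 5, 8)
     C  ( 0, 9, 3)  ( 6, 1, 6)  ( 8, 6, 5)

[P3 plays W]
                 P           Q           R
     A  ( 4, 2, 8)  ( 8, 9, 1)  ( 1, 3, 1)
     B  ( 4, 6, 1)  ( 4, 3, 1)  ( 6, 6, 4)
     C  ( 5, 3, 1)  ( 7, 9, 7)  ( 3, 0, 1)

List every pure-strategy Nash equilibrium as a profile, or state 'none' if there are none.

(A,P,X): not NE [P1→B gives 9>5; P2→R gives 7>3; P3→W gives 8>5]
(A,P,Y): not NE [P1→B gives 6>2; P2→R gives 5>2; P3→W gives 8>3]
(A,P,Z): not NE [P2→Q gives 9>4; P3→W gives 8>5]
(A,P,W): not NE [P1→C gives 5>4; P2→Q gives 9>2]
(A,Q,X): not NE [P1→C gives 8>6; P2→R gives 7>1]
(A,Q,Y): not NE [P1→C gives 8>0; P2→R gives 5>0; P3→X gives 2>0]
(A,Q,Z): not NE [P1→B gives 8>4; P3→X gives 2>1]
(A,Q,W): not NE [P3→X gives 2>1]
(A,R,X): not NE [P1→B gives 7>3; P3→Z gives 8>6]
(A,R,Y): not NE [P3→Z gives 8>5]
(A,R,Z): not NE [P2→Q gives 9>6]
(A,R,W): not NE [P1→B gives 6>1; P2→Q gives 9>3; P3→Z gives 8>1]
(B,P,X): not NE [P3→Y gives 6>0]
(B,P,Y): not NE [P2→R gives 9>6]
(B,P,Z): not NE [P1→A gives 5>4; P3→Y gives 6>3]
(B,P,W): not NE [P1→C gives 5>4; P3→Y gives 6>1]
(B,Q,X): not NE [P1→C gives 8>6; P2→R gives 4>2; P3→Y gives 4>3]
(B,Q,Y): not NE [P1→C gives 8>4; P2→R gives 9>2]
(B,Q,Z): not NE [P2→P gives 8>0; P3→Y gives 4>0]
(B,Q,W): not NE [P1→A gives 8>4; P2→R gives 6>3; P3→Y gives 4>1]
(B,R,X): not NE [P3→Y gives 9>2]
(B,R,Y): not NE [P1→A gives 6>0]
(B,R,Z): not NE [P1→C gives 8>2; P2→P gives 8>5; P3→Y gives 9>8]
(B,R,W): not NE [P3→Y gives 9>4]
(C,P,X): not NE [P1→B gives 9>3; P3→Y gives 7>5]
(C,P,Y): not NE [P1→B gives 6>3; P2→R gives 9>2]
(C,P,Z): not NE [P1→A gives 5>0; P3→Y gives 7>3]
(C,P,W): not NE [P2→Q gives 9>3; P3→Y gives 7>1]
(C,Q,X): not NE [P3→Y gives 8>7]
(C,Q,Y): not NE [P2→R gives 9>2]
(C,Q,Z): not NE [P1→B gives 8>6; P2→P gives 9>1; P3→Y gives 8>6]
(C,Q,W): not NE [P1→A gives 8>7; P3→Y gives 8>7]
(C,R,X): not NE [P1→B gives 7>6; P2→Q gives 4>3; P3→Y gives 6>4]
(C,R,Y): not NE [P1→A gives 6>5]
(C,R,Z): not NE [P2→P gives 9>6; P3→Y gives 6>5]
(C,R,W): not NE [P1→B gives 6>3; P2→Q gives 9>0; P3→Y gives 6>1]

PSNE: ∅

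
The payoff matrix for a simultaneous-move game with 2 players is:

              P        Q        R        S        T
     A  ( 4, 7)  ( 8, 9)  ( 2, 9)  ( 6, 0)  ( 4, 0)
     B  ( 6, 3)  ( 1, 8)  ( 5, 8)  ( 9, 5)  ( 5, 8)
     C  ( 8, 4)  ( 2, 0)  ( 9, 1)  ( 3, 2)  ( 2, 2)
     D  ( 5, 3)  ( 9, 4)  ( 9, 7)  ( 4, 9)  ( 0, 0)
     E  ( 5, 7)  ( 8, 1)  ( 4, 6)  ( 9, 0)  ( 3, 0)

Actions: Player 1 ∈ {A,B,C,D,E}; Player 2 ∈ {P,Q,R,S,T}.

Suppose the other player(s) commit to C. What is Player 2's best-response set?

argmax u_2 = {P}

u_2(P vs C) = 4
u_2(Q vs C) = 0
u_2(R vs C) = 1
u_2(S vs C) = 2
u_2(T vs C) = 2
max payoff 4 at {P}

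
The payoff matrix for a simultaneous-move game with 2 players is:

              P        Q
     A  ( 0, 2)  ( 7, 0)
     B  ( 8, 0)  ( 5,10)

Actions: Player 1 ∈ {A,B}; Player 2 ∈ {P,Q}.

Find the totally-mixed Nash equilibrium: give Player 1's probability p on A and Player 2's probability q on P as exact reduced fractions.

P1 indiff ⇒ q·0+(1-q)·7 = q·8+(1-q)·5 ⇒ q(-8) = (1-q)(-2) ⇒ q = 1/5
P2 indiff ⇒ p·2+(1-p)·0 = p·0+(1-p)·10 ⇒ p(2) = (1-p)(10) ⇒ p = 5/6

p=5/6, q=1/5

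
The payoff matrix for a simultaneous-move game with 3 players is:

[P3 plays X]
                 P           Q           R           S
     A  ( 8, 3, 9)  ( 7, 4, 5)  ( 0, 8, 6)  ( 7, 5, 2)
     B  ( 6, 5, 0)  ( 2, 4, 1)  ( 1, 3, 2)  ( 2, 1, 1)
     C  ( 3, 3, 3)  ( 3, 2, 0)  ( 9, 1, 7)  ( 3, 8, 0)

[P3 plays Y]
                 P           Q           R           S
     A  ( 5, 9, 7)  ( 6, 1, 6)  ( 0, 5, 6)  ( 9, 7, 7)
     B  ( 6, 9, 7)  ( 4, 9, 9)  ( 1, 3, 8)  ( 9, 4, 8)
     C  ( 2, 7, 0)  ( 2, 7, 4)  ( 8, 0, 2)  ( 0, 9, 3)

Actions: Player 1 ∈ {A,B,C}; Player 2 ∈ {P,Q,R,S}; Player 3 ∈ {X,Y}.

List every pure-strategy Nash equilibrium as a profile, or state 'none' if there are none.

NE set: (B,P,Y)

(A,P,X): not NE [P2→R gives 8>3]
(A,P,Y): not NE [P1→B gives 6>5; P3→X gives 9>7]
(A,Q,X): not NE [P2→R gives 8>4; P3→Y gives 6>5]
(A,Q,Y): not NE [P2→P gives 9>1]
(A,R,X): not NE [P1→C gives 9>0]
(A,R,Y): not NE [P1→C gives 8>0; P2→P gives 9>5]
(A,S,X): not NE [P2→R gives 8>5; P3→Y gives 7>2]
(A,S,Y): not NE [P2→P gives 9>7]
(B,P,X): not NE [P1→A gives 8>6; P3→Y gives 7>0]
(B,P,Y): NE
(B,Q,X): not NE [P1→A gives 7>2; P2→P gives 5>4; P3→Y gives 9>1]
(B,Q,Y): not NE [P1→A gives 6>4]
(B,R,X): not NE [P1→C gives 9>1; P2→P gives 5>3; P3→Y gives 8>2]
(B,R,Y): not NE [P1→C gives 8>1; P2→Q gives 9>3]
(B,S,X): not NE [P1→A gives 7>2; P2→P gives 5>1; P3→Y gives 8>1]
(B,S,Y): not NE [P2→Q gives 9>4]
(C,P,X): not NE [P1→A gives 8>3; P2→S gives 8>3]
(C,P,Y): not NE [P1→B gives 6>2; P2→S gives 9>7; P3→X gives 3>0]
(C,Q,X): not NE [P1→A gives 7>3; P2→S gives 8>2; P3→Y gives 4>0]
(C,Q,Y): not NE [P1→A gives 6>2; P2→S gives 9>7]
(C,R,X): not NE [P2→S gives 8>1]
(C,R,Y): not NE [P2→S gives 9>0; P3→X gives 7>2]
(C,S,X): not NE [P1→A gives 7>3; P3→Y gives 3>0]
(C,S,Y): not NE [P1→B gives 9>0]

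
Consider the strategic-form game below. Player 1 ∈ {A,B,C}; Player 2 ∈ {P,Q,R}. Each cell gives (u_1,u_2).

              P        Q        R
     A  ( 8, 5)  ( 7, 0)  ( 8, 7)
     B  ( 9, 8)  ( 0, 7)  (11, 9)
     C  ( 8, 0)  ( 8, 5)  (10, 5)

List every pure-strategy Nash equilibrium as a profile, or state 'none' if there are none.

NE set: (B,R), (C,Q)

(A,P): not NE [P1→B gives 9>8; P2→R gives 7>5]
(A,Q): not NE [P1→C gives 8>7; P2→R gives 7>0]
(A,R): not NE [P1→B gives 11>8]
(B,P): not NE [P2→R gives 9>8]
(B,Q): not NE [P1→C gives 8>0; P2→R gives 9>7]
(B,R): NE
(C,P): not NE [P1→B gives 9>8; P2→R gives 5>0]
(C,Q): NE
(C,R): not NE [P1→B gives 11>10]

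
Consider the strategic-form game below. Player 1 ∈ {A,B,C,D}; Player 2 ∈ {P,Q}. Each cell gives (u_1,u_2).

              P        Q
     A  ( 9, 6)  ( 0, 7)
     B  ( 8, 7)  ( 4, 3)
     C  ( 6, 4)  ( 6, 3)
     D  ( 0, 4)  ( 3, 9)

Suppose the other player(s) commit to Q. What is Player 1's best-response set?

P1 best: {C}

u_1(A vs Q) = 0
u_1(B vs Q) = 4
u_1(C vs Q) = 6
u_1(D vs Q) = 3
max payoff 6 at {C}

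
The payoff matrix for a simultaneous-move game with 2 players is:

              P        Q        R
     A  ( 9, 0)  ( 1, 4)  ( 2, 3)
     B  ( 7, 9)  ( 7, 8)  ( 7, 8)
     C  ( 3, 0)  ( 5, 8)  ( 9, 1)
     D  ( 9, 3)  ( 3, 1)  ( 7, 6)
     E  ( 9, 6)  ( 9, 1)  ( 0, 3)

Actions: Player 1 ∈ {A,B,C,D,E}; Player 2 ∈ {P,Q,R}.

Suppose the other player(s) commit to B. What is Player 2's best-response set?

u_2(P vs B) = 9
u_2(Q vs B) = 8
u_2(R vs B) = 8
max payoff 9 at {P}

P2 best: {P}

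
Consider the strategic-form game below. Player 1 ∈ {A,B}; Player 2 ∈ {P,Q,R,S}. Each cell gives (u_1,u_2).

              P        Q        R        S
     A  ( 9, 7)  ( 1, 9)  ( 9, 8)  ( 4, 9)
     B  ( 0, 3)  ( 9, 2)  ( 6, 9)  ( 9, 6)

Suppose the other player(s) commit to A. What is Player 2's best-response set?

argmax u_2 = {Q,S}

u_2(P vs A) = 7
u_2(Q vs A) = 9
u_2(R vs A) = 8
u_2(S vs A) = 9
max payoff 9 at {Q,S}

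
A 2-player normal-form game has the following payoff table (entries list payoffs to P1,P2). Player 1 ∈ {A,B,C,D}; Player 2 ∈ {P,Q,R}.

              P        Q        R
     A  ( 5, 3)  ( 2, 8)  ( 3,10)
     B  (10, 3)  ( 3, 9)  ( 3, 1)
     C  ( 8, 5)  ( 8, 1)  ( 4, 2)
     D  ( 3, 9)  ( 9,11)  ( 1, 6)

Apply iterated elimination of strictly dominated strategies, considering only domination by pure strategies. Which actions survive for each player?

IESDS → P1:{B,C,D} P2:{P,Q}

P1 drop A (C beats it: P:8>5 Q:8>2 R:4>3)
P2 drop R (P beats it: B:3>1 C:5>2 D:9>6)
P1→{B,C,D} P2→{P,Q}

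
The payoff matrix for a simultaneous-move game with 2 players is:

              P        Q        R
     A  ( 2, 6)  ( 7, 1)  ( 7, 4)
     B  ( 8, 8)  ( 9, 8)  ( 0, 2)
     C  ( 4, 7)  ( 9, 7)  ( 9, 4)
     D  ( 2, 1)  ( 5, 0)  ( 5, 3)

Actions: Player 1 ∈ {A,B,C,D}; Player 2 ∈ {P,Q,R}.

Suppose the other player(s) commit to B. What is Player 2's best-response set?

argmax u_2 = {P,Q}

u_2(P vs B) = 8
u_2(Q vs B) = 8
u_2(R vs B) = 2
max payoff 8 at {P,Q}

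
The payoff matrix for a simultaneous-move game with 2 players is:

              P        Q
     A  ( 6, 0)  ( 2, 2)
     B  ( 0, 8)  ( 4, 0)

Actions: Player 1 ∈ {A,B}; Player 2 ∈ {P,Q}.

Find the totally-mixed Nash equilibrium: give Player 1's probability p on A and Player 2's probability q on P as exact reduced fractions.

(p,q) = (4/5, 1/4)

P1 indiff ⇒ q·6+(1-q)·2 = q·0+(1-q)·4 ⇒ q(6) = (1-q)(2) ⇒ q = 1/4
P2 indiff ⇒ p·0+(1-p)·8 = p·2+(1-p)·0 ⇒ p(-2) = (1-p)(-8) ⇒ p = 4/5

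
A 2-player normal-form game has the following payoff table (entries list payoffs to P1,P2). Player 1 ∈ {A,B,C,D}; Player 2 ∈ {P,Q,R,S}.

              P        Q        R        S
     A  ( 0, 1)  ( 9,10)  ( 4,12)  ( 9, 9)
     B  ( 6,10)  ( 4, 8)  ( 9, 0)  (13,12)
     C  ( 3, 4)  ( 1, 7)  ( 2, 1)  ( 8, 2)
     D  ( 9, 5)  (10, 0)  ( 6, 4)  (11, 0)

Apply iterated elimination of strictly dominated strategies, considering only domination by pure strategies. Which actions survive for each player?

P1 drop A (D beats it: P:9>0 Q:10>9 R:6>4 S:11>9)
P1 drop C (B beats it: P:6>3 Q:4>1 R:9>2 S:13>8)
P2 drop Q (P beats it: B:10>8 D:5>0)
P2 drop R (P beats it: B:10>0 D:5>4)
P1→{B,D} P2→{P,S}

Survivors P1:{B,D} P2:{P,S}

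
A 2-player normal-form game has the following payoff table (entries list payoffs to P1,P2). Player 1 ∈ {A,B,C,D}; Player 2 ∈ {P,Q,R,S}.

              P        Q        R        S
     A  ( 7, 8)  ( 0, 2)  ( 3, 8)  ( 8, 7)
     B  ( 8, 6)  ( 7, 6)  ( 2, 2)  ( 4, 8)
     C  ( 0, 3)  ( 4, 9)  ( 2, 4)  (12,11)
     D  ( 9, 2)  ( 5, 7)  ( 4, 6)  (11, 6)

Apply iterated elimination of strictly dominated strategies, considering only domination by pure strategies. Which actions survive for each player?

IESDS → P1:{B,C,D} P2:{Q,S}

P1 drop A (D beats it: P:9>7 Q:5>0 R:4>3 S:11>8)
P2 drop P (S beats it: B:8>6 C:11>3 D:6>2)
P2 drop R (Q beats it: B:6>2 C:9>4 D:7>6)
P1→{B,C,D} P2→{Q,S}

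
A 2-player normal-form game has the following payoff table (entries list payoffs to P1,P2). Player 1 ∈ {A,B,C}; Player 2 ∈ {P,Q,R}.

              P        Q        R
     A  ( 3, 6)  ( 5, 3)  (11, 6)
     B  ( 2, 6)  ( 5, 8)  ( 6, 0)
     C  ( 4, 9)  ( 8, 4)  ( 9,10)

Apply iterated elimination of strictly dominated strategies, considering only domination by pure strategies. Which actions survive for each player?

Remaining: P1:{A,C} P2:{P,R}

P1 drop B (C beats it: P:4>2 Q:8>5 R:9>6)
P2 drop Q (P beats it: A:6>3 C:9>4)
P1→{A,C} P2→{P,R}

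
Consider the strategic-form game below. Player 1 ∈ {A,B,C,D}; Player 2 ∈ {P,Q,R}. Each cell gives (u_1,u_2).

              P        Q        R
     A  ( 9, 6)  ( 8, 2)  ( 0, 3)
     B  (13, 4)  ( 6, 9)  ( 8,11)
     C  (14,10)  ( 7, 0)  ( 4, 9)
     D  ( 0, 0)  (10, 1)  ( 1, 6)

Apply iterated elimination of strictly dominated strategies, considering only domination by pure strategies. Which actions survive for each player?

P2 drop Q (R beats it: A:3>2 B:11>9 C:9>0 D:6>1)
P1 drop A (B beats it: P:13>9 R:8>0)
P1 drop D (B beats it: P:13>0 R:8>1)
P1→{B,C} P2→{P,R}

Survivors P1:{B,C} P2:{P,R}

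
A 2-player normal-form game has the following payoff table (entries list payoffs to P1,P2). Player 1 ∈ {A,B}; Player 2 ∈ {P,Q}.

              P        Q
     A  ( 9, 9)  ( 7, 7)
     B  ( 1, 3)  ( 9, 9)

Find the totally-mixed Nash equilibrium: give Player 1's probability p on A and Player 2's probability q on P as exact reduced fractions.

(p,q) = (3/4, 1/5)

P1 indiff ⇒ q·9+(1-q)·7 = q·1+(1-q)·9 ⇒ q(8) = (1-q)(2) ⇒ q = 1/5
P2 indiff ⇒ p·9+(1-p)·3 = p·7+(1-p)·9 ⇒ p(2) = (1-p)(6) ⇒ p = 3/4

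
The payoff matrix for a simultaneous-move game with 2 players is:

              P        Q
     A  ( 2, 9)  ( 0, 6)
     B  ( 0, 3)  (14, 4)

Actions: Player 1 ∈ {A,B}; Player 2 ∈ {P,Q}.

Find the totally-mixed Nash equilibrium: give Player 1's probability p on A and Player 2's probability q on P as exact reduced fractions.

(p,q) = (1/4, 7/8)

P1 indiff ⇒ q·2+(1-q)·0 = q·0+(1-q)·14 ⇒ q(2) = (1-q)(14) ⇒ q = 7/8
P2 indiff ⇒ p·9+(1-p)·3 = p·6+(1-p)·4 ⇒ p(3) = (1-p)(1) ⇒ p = 1/4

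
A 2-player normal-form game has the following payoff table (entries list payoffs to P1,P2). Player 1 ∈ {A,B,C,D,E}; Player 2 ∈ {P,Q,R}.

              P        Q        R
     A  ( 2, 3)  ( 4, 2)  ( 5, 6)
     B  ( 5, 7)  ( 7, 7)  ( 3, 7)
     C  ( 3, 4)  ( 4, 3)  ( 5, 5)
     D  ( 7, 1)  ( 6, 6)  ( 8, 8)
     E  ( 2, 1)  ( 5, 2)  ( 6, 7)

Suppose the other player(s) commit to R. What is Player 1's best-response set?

u_1(A vs R) = 5
u_1(B vs R) = 3
u_1(C vs R) = 5
u_1(D vs R) = 8
u_1(E vs R) = 6
max payoff 8 at {D}

P1 best: {D}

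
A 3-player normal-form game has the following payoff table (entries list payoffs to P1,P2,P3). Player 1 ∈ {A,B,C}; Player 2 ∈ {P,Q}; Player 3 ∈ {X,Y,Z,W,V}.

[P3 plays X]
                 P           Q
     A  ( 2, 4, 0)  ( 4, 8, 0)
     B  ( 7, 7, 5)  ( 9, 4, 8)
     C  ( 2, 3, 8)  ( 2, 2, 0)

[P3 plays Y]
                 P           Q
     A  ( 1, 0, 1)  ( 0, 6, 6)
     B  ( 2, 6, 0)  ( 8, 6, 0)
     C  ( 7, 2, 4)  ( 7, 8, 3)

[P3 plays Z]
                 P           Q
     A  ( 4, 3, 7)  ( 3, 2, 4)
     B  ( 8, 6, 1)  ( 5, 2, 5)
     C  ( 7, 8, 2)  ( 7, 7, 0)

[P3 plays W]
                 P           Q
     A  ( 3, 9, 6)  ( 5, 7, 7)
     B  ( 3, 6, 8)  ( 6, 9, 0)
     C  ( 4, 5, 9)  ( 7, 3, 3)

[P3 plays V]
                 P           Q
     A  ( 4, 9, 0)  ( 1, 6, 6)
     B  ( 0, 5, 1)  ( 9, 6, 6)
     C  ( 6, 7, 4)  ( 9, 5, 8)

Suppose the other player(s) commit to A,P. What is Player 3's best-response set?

u_3(X vs A,P) = 0
u_3(Y vs A,P) = 1
u_3(Z vs A,P) = 7
u_3(W vs A,P) = 6
u_3(V vs A,P) = 0
max payoff 7 at {Z}

BR_3 = {Z}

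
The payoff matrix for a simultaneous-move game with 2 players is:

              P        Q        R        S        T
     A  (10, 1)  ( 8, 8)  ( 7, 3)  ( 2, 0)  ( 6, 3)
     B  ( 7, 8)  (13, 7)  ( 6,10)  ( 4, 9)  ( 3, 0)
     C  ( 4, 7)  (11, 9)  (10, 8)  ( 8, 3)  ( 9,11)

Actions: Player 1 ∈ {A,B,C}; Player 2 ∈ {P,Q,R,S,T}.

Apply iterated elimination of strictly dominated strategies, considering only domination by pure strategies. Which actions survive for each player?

IESDS → P1:{B,C} P2:{Q,R,T}

P2 drop P (R beats it: A:3>1 B:10>8 C:8>7)
P1 drop A (C beats it: Q:11>8 R:10>7 S:8>2 T:9>6)
P2 drop S (R beats it: B:10>9 C:8>3)
P1→{B,C} P2→{Q,R,T}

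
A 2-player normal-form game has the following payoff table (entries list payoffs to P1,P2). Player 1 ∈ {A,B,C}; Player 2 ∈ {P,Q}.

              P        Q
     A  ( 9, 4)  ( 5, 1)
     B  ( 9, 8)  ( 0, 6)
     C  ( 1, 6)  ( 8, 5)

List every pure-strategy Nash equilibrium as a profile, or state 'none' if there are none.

(A,P): NE
(A,Q): not NE [P1→C gives 8>5; P2→P gives 4>1]
(B,P): NE
(B,Q): not NE [P1→C gives 8>0; P2→P gives 8>6]
(C,P): not NE [P1→B gives 9>1]
(C,Q): not NE [P2→P gives 6>5]

Nash profiles: (A,P), (B,P)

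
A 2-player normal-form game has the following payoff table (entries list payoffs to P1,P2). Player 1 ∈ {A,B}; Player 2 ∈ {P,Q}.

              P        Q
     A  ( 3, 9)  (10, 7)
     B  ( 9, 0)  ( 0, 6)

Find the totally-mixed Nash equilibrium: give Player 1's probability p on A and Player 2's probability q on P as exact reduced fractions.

P1 indiff ⇒ q·3+(1-q)·10 = q·9+(1-q)·0 ⇒ q(-6) = (1-q)(-10) ⇒ q = 5/8
P2 indiff ⇒ p·9+(1-p)·0 = p·7+(1-p)·6 ⇒ p(2) = (1-p)(6) ⇒ p = 3/4

P1 mixes 3/4 on A; P2 mixes 5/8 on P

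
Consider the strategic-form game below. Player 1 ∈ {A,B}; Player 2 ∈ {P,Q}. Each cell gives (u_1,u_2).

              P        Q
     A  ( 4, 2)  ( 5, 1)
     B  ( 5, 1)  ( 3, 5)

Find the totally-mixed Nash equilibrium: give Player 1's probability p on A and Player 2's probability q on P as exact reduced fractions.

P1 indiff ⇒ q·4+(1-q)·5 = q·5+(1-q)·3 ⇒ q(-1) = (1-q)(-2) ⇒ q = 2/3
P2 indiff ⇒ p·2+(1-p)·1 = p·1+(1-p)·5 ⇒ p(1) = (1-p)(4) ⇒ p = 4/5

p=4/5, q=2/3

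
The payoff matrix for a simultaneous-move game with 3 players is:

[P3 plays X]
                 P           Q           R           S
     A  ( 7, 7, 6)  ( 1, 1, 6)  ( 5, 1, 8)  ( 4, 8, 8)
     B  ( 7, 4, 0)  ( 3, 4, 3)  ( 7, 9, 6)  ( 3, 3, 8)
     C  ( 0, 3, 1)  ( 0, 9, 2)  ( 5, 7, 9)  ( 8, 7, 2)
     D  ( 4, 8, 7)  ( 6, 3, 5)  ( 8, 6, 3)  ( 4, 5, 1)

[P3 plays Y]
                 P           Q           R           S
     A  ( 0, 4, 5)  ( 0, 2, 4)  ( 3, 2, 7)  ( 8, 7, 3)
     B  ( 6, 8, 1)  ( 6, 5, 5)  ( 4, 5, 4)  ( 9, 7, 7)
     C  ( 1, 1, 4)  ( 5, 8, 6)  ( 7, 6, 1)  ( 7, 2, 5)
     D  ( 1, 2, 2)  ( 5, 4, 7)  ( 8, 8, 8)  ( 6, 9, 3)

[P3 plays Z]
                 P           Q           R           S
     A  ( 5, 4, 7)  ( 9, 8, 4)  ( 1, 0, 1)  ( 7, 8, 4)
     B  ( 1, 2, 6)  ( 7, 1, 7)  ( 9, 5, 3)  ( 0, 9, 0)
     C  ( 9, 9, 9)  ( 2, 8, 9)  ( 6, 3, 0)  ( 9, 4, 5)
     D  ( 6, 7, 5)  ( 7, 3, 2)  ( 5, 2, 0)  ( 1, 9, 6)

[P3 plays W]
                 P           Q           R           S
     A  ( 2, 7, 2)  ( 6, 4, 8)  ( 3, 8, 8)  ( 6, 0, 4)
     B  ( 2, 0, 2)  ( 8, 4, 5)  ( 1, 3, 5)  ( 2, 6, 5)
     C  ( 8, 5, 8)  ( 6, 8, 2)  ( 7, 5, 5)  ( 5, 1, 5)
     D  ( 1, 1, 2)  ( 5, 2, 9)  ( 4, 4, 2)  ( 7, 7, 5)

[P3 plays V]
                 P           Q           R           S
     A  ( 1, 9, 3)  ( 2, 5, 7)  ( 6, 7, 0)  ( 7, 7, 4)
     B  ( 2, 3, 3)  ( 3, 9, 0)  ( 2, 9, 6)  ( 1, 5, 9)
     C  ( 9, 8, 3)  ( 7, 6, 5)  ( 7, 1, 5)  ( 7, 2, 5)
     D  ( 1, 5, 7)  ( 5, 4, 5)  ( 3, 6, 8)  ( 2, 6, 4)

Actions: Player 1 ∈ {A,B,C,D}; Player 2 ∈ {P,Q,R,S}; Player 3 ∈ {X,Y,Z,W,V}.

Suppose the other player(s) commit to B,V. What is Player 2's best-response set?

u_2(P vs B,V) = 3
u_2(Q vs B,V) = 9
u_2(R vs B,V) = 9
u_2(S vs B,V) = 5
max payoff 9 at {Q,R}

argmax u_2 = {Q,R}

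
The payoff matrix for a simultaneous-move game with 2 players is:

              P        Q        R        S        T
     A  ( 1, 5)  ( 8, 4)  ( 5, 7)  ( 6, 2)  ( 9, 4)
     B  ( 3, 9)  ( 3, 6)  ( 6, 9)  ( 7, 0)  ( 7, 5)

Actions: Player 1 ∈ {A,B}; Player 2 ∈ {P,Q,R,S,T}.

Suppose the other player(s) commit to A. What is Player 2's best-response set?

u_2(P vs A) = 5
u_2(Q vs A) = 4
u_2(R vs A) = 7
u_2(S vs A) = 2
u_2(T vs A) = 4
max payoff 7 at {R}

P2 best: {R}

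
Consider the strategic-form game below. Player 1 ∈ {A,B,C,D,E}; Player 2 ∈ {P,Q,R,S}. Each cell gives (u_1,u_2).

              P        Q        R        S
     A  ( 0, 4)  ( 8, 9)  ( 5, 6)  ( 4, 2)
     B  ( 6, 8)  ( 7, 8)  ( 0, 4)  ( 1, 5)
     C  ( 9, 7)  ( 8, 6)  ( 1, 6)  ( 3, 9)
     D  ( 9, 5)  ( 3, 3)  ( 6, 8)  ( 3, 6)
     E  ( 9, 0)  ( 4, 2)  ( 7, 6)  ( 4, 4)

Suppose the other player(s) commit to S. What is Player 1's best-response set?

BR_1 = {A,E}

u_1(A vs S) = 4
u_1(B vs S) = 1
u_1(C vs S) = 3
u_1(D vs S) = 3
u_1(E vs S) = 4
max payoff 4 at {A,E}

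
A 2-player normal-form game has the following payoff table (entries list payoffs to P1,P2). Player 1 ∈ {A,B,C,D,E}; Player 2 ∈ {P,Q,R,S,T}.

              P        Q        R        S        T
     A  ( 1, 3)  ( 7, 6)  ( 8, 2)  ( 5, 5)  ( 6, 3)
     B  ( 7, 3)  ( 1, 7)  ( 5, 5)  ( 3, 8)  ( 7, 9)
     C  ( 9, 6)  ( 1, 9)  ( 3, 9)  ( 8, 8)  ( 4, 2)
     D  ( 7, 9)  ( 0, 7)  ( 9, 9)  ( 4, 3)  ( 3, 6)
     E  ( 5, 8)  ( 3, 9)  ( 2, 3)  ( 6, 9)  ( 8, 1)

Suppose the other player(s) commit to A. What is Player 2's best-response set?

argmax u_2 = {Q}

u_2(P vs A) = 3
u_2(Q vs A) = 6
u_2(R vs A) = 2
u_2(S vs A) = 5
u_2(T vs A) = 3
max payoff 6 at {Q}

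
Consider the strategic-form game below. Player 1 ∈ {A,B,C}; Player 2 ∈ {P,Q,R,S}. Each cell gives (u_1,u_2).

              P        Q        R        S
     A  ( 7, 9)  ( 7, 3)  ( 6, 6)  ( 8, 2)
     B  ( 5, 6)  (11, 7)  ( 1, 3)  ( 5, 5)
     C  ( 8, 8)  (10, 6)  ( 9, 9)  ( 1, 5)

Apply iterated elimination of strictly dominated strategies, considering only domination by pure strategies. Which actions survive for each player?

IESDS → P1:{B,C} P2:{P,Q,R}

P2 drop S (P beats it: A:9>2 B:6>5 C:8>5)
P1 drop A (C beats it: P:8>7 Q:10>7 R:9>6)
P1→{B,C} P2→{P,Q,R}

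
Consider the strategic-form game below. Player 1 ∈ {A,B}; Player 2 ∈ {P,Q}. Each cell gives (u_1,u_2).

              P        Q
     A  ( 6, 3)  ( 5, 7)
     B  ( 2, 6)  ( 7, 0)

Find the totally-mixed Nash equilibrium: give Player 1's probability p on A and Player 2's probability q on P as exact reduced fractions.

P1 indiff ⇒ q·6+(1-q)·5 = q·2+(1-q)·7 ⇒ q(4) = (1-q)(2) ⇒ q = 1/3
P2 indiff ⇒ p·3+(1-p)·6 = p·7+(1-p)·0 ⇒ p(-4) = (1-p)(-6) ⇒ p = 3/5

P1 mixes 3/5 on A; P2 mixes 1/3 on P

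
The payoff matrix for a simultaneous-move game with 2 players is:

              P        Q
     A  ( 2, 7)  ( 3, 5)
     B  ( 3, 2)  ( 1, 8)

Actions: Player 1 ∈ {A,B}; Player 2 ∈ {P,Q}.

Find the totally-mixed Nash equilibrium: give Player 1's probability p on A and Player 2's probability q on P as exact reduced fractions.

P1 indiff ⇒ q·2+(1-q)·3 = q·3+(1-q)·1 ⇒ q(-1) = (1-q)(-2) ⇒ q = 2/3
P2 indiff ⇒ p·7+(1-p)·2 = p·5+(1-p)·8 ⇒ p(2) = (1-p)(6) ⇒ p = 3/4

(p,q) = (3/4, 2/3)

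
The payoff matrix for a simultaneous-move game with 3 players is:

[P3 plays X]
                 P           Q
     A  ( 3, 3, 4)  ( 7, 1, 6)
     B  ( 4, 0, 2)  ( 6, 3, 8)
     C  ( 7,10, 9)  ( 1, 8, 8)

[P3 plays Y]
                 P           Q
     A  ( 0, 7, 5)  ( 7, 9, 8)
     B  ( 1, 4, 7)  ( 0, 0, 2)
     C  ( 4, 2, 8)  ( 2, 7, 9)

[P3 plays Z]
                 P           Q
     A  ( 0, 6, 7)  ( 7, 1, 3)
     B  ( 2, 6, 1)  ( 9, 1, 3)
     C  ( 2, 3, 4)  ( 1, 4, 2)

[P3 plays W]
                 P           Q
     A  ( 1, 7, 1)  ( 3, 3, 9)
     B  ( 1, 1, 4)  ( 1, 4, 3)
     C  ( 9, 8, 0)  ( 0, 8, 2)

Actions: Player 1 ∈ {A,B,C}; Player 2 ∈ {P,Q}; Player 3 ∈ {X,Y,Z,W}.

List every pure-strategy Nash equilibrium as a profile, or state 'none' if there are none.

Nash profiles: (C,P,X)

(A,P,X): not NE [P1→C gives 7>3; P3→Z gives 7>4]
(A,P,Y): not NE [P1→C gives 4>0; P2→Q gives 9>7; P3→Z gives 7>5]
(A,P,Z): not NE [P1→C gives 2>0]
(A,P,W): not NE [P1→C gives 9>1; P3→Z gives 7>1]
(A,Q,X): not NE [P2→P gives 3>1; P3→W gives 9>6]
(A,Q,Y): not NE [P3→W gives 9>8]
(A,Q,Z): not NE [P1→B gives 9>7; P2→P gives 6>1; P3→W gives 9>3]
(A,Q,W): not NE [P2→P gives 7>3]
(B,P,X): not NE [P1→C gives 7>4; P2→Q gives 3>0; P3→Y gives 7>2]
(B,P,Y): not NE [P1→C gives 4>1]
(B,P,Z): not NE [P3→Y gives 7>1]
(B,P,W): not NE [P1→C gives 9>1; P2→Q gives 4>1; P3→Y gives 7>4]
(B,Q,X): not NE [P1→A gives 7>6]
(B,Q,Y): not NE [P1→A gives 7>0; P2→P gives 4>0; P3→X gives 8>2]
(B,Q,Z): not NE [P2→P gives 6>1; P3→X gives 8>3]
(B,Q,W): not NE [P1→A gives 3>1; P3→X gives 8>3]
(C,P,X): NE
(C,P,Y): not NE [P2→Q gives 7>2; P3→X gives 9>8]
(C,P,Z): not NE [P2→Q gives 4>3; P3→X gives 9>4]
(C,P,W): not NE [P3→X gives 9>0]
(C,Q,X): not NE [P1→A gives 7>1; P2→P gives 10>8; P3→Y gives 9>8]
(C,Q,Y): not NE [P1→A gives 7>2]
(C,Q,Z): not NE [P1→B gives 9>1; P3→Y gives 9>2]
(C,Q,W): not NE [P1→A gives 3>0; P3→Y gives 9>2]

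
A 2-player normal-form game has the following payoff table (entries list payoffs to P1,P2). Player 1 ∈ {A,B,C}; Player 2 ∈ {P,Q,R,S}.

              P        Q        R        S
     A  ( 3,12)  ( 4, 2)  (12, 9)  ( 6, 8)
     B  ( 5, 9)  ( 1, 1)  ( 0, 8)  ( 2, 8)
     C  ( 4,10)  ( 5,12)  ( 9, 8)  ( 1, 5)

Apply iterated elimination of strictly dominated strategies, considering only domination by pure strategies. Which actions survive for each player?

P2 drop R (P beats it: A:12>9 B:9>8 C:10>8)
P2 drop S (P beats it: A:12>8 B:9>8 C:10>5)
P1 drop A (C beats it: P:4>3 Q:5>4)
P1→{B,C} P2→{P,Q}

Survivors P1:{B,C} P2:{P,Q}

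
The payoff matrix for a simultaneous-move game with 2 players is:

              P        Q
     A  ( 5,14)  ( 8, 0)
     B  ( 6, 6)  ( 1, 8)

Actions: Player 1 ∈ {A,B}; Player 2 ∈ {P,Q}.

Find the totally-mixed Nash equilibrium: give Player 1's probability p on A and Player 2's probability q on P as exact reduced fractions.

P1 indiff ⇒ q·5+(1-q)·8 = q·6+(1-q)·1 ⇒ q(-1) = (1-q)(-7) ⇒ q = 7/8
P2 indiff ⇒ p·14+(1-p)·6 = p·0+(1-p)·8 ⇒ p(14) = (1-p)(2) ⇒ p = 1/8

p=1/8, q=7/8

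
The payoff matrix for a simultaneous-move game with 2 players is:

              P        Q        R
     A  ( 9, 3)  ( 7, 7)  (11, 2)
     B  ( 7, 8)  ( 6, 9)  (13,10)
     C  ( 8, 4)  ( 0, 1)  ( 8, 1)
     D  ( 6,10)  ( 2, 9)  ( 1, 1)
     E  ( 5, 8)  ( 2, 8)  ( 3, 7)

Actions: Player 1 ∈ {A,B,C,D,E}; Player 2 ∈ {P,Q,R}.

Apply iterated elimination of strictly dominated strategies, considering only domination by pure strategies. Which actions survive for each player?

Remaining: P1:{A,B} P2:{Q,R}

P1 drop C (A beats it: P:9>8 Q:7>0 R:11>8)
P1 drop D (A beats it: P:9>6 Q:7>2 R:11>1)
P1 drop E (A beats it: P:9>5 Q:7>2 R:11>3)
P2 drop P (Q beats it: A:7>3 B:9>8)
P1→{A,B} P2→{Q,R}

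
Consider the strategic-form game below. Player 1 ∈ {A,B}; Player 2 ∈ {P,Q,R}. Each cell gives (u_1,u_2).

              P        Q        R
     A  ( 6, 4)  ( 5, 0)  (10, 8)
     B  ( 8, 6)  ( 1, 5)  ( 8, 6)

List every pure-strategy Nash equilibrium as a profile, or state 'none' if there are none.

PSNE = {(A,R), (B,P)}

(A,P): not NE [P1→B gives 8>6; P2→R gives 8>4]
(A,Q): not NE [P2→R gives 8>0]
(A,R): NE
(B,P): NE
(B,Q): not NE [P1→A gives 5>1; P2→R gives 6>5]
(B,R): not NE [P1→A gives 10>8]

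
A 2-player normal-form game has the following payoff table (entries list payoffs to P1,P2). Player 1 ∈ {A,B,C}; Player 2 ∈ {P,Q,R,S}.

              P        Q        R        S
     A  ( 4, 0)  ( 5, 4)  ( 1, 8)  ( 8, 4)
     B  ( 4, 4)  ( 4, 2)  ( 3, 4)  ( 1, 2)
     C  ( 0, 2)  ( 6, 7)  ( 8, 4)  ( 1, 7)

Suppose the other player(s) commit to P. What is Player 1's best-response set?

BR_1 = {A,B}

u_1(A vs P) = 4
u_1(B vs P) = 4
u_1(C vs P) = 0
max payoff 4 at {A,B}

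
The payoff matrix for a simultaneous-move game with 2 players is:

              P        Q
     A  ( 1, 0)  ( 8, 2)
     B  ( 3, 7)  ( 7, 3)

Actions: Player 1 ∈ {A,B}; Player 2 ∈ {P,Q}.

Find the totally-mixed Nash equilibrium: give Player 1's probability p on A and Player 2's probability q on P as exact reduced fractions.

(p,q) = (2/3, 1/3)

P1 indiff ⇒ q·1+(1-q)·8 = q·3+(1-q)·7 ⇒ q(-2) = (1-q)(-1) ⇒ q = 1/3
P2 indiff ⇒ p·0+(1-p)·7 = p·2+(1-p)·3 ⇒ p(-2) = (1-p)(-4) ⇒ p = 2/3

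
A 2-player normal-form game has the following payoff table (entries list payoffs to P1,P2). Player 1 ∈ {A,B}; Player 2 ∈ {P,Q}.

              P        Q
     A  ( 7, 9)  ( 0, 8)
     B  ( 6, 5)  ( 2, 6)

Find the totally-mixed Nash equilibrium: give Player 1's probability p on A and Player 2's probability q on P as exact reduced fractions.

(p,q) = (1/2, 2/3)

P1 indiff ⇒ q·7+(1-q)·0 = q·6+(1-q)·2 ⇒ q(1) = (1-q)(2) ⇒ q = 2/3
P2 indiff ⇒ p·9+(1-p)·5 = p·8+(1-p)·6 ⇒ p(1) = (1-p)(1) ⇒ p = 1/2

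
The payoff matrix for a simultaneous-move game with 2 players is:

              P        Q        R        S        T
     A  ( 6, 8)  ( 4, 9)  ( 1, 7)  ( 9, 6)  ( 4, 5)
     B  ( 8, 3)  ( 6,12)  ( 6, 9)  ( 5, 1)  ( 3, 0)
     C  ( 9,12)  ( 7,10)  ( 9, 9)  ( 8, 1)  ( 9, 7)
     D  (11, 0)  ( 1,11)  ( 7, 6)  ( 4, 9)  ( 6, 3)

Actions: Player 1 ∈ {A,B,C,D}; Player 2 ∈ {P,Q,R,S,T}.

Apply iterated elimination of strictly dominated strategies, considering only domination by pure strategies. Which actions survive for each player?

P1 drop B (C beats it: P:9>8 Q:7>6 R:9>6 S:8>5 T:9>3)
P2 drop R (Q beats it: A:9>7 C:10>9 D:11>6)
P2 drop S (Q beats it: A:9>6 C:10>1 D:11>9)
P1 drop A (C beats it: P:9>6 Q:7>4 T:9>4)
P2 drop T (Q beats it: C:10>7 D:11>3)
P1→{C,D} P2→{P,Q}

IESDS → P1:{C,D} P2:{P,Q}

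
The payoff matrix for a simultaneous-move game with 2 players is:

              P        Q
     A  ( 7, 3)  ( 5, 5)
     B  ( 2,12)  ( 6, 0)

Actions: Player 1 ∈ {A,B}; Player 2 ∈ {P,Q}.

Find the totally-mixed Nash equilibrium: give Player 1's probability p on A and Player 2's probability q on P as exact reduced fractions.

P1 indiff ⇒ q·7+(1-q)·5 = q·2+(1-q)·6 ⇒ q(5) = (1-q)(1) ⇒ q = 1/6
P2 indiff ⇒ p·3+(1-p)·12 = p·5+(1-p)·0 ⇒ p(-2) = (1-p)(-12) ⇒ p = 6/7

p=6/7, q=1/6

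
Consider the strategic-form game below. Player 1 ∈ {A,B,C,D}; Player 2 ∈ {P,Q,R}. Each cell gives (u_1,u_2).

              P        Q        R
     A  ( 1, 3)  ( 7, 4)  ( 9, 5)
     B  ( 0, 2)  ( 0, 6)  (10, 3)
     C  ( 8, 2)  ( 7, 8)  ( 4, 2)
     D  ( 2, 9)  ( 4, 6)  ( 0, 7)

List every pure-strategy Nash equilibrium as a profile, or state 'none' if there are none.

(A,P): not NE [P1→C gives 8>1; P2→R gives 5>3]
(A,Q): not NE [P2→R gives 5>4]
(A,R): not NE [P1→B gives 10>9]
(B,P): not NE [P1→C gives 8>0; P2→Q gives 6>2]
(B,Q): not NE [P1→C gives 7>0]
(B,R): not NE [P2→Q gives 6>3]
(C,P): not NE [P2→Q gives 8>2]
(C,Q): NE
(C,R): not NE [P1→B gives 10>4; P2→Q gives 8>2]
(D,P): not NE [P1→C gives 8>2]
(D,Q): not NE [P1→C gives 7>4; P2→P gives 9>6]
(D,R): not NE [P1→B gives 10>0; P2→P gives 9>7]

PSNE = {(C,Q)}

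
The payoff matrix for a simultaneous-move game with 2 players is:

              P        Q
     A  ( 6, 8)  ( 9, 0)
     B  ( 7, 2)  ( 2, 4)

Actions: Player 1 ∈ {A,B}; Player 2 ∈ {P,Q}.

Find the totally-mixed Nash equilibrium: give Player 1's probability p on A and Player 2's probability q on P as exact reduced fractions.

P1 indiff ⇒ q·6+(1-q)·9 = q·7+(1-q)·2 ⇒ q(-1) = (1-q)(-7) ⇒ q = 7/8
P2 indiff ⇒ p·8+(1-p)·2 = p·0+(1-p)·4 ⇒ p(8) = (1-p)(2) ⇒ p = 1/5

P1 mixes 1/5 on A; P2 mixes 7/8 on P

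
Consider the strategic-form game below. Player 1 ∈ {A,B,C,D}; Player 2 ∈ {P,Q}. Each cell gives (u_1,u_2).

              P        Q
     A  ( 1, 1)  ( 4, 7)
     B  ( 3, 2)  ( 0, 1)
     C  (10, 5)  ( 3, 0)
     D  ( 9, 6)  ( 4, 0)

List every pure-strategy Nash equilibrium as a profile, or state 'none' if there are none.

(A,P): not NE [P1→C gives 10>1; P2→Q gives 7>1]
(A,Q): NE
(B,P): not NE [P1→C gives 10>3]
(B,Q): not NE [P1→D gives 4>0; P2→P gives 2>1]
(C,P): NE
(C,Q): not NE [P1→D gives 4>3; P2→P gives 5>0]
(D,P): not NE [P1→C gives 10>9]
(D,Q): not NE [P2→P gives 6>0]

Nash profiles: (A,Q), (C,P)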